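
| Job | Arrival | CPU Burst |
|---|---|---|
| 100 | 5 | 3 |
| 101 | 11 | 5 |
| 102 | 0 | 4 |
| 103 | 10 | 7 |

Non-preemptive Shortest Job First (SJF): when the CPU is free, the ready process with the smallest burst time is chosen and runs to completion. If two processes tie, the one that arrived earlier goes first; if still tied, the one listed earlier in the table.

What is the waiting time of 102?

0

Timeline: | 102 0-4 | idle 4-5 | 100 5-8 | idle 8-10 | 103 10-17 | 101 17-22 |
Completion: 100=8  101=22  102=4  103=17
Turnaround (C−A): 100=3  101=11  102=4  103=7
Waiting(102) = turnaround − burst = 4 − 4 = 0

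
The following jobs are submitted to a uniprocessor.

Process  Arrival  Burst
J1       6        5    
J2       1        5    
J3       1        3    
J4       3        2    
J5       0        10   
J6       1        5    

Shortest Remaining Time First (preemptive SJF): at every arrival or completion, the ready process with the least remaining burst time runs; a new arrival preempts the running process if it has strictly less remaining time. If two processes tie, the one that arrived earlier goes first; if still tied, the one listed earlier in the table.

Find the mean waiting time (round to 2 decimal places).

Gantt: | J5 0-1 | J3 1-4 | J4 4-6 | J2 6-11 | J6 11-16 | J1 16-21 | J5 21-30 |
Completion: J1=21  J2=11  J3=4  J4=6  J5=30  J6=16
Turnaround (C−A): J1=15  J2=10  J3=3  J4=3  J5=30  J6=15
Waiting times: J1=10, J2=5, J3=0, J4=1, J5=20, J6=10
Average waiting = (10+5+0+1+20+10) / 6 = 46/6 = 7.67

7.67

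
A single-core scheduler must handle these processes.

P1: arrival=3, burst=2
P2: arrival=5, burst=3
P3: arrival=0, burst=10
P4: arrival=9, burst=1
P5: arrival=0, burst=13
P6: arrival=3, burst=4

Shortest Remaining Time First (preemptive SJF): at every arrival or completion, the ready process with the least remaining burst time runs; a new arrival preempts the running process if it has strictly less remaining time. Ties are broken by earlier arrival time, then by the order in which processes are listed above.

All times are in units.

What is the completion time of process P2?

8

Timeline: | P3 0-3 | P1 3-5 | P2 5-8 | P6 8-9 | P4 9-10 | P6 10-13 | P3 13-20 | P5 20-33 |
Completion: P1=5  P2=8  P3=20  P4=10  P5=33  P6=13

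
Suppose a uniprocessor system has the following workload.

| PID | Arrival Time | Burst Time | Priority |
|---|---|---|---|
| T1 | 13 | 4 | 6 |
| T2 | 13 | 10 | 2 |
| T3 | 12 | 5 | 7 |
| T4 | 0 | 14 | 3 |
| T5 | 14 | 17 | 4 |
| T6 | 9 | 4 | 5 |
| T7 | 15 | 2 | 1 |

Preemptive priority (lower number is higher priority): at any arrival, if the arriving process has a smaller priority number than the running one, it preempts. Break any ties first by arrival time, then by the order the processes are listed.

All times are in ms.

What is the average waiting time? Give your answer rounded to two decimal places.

Gantt: | T4 0-13 | T2 13-15 | T7 15-17 | T2 17-25 | T4 25-26 | T5 26-43 | T6 43-47 | T1 47-51 | T3 51-56 |
Completion: T1=51  T2=25  T3=56  T4=26  T5=43  T6=47  T7=17
Waiting times: T1=34, T2=2, T3=39, T4=12, T5=12, T6=34, T7=0
Average waiting = (34+2+39+12+12+34+0) / 7 = 133/7 = 19.00

19.00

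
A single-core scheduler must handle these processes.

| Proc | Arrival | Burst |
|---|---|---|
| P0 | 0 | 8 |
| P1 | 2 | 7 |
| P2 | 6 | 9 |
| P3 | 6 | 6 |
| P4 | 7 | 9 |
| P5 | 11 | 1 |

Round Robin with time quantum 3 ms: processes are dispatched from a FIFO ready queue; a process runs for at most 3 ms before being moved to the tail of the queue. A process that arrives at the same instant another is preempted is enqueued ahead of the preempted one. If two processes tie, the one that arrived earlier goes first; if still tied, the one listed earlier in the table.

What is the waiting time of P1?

Gantt: | P0 0-3 | P1 3-6 | P0 6-9 | P2 9-12 | P3 12-15 | P1 15-18 | P4 18-21 | P0 21-23 | P5 23-24 | P2 24-27 | P3 27-30 | P1 30-31 | P4 31-34 | P2 34-37 | P4 37-40 |
Completion: P0=23  P1=31  P2=37  P3=30  P4=40  P5=24
Waiting(P1) = turnaround − burst = 29 − 7 = 22

22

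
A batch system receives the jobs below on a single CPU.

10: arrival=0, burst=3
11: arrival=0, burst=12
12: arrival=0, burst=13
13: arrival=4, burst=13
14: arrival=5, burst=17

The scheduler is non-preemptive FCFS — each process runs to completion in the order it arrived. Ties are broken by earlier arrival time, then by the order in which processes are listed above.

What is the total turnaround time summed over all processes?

136

Gantt: | 10 0-3 | 11 3-15 | 12 15-28 | 13 28-41 | 14 41-58 |
Completion: 10=3  11=15  12=28  13=41  14=58
Turnaround (C−A): 10=3  11=15  12=28  13=37  14=53
Turnaround = completion − arrival: 10=3, 11=15, 12=28, 13=37, 14=53
Total turnaround = 3 + 15 + 28 + 37 + 53 = 136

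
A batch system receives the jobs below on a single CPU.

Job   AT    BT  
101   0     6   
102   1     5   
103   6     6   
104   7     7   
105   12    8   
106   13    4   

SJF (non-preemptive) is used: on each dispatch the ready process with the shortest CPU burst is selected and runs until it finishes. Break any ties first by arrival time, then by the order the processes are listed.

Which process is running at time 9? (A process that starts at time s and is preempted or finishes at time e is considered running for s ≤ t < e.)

Timeline: | 101 0-6 | 102 6-11 | 103 11-17 | 106 17-21 | 104 21-28 | 105 28-36 |
Completion: 101=6  102=11  103=17  104=28  105=36  106=21
Turnaround (C−A): 101=6  102=10  103=11  104=21  105=24  106=8

102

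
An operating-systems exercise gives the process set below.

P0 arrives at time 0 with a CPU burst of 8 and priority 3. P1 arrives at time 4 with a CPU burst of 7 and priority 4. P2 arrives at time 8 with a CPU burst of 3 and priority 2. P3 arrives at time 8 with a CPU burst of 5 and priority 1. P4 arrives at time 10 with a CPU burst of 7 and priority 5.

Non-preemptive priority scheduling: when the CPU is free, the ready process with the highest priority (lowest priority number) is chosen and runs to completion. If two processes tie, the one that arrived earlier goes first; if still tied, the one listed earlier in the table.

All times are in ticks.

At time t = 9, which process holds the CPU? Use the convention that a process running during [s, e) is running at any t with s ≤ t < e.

Schedule: | P0 0-8 | P3 8-13 | P2 13-16 | P1 16-23 | P4 23-30 |
Completion: P0=8  P1=23  P2=16  P3=13  P4=30

P3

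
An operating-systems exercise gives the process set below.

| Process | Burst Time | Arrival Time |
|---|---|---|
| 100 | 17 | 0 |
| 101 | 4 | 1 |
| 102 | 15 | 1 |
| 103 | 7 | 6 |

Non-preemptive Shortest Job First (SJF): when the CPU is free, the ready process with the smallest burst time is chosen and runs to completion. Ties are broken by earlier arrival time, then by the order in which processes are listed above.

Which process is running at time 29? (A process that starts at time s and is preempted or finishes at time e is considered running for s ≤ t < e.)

Schedule: | 100 0-17 | 101 17-21 | 103 21-28 | 102 28-43 |
Completion: 100=17  101=21  102=43  103=28
Turnaround (C−A): 100=17  101=20  102=42  103=22

102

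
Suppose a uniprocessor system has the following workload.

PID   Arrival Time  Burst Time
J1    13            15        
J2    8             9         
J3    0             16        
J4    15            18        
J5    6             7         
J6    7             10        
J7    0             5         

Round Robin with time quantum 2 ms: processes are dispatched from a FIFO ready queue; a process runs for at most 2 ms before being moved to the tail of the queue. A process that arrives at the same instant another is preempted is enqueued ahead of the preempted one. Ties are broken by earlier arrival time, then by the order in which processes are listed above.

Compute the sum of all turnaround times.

Gantt: | J3 0-2 | J7 2-4 | J3 4-6 | J7 6-8 | J5 8-10 | J3 10-12 | J6 12-14 | J2 14-16 | J7 16-17 | J5 17-19 | J3 19-21 | J1 21-23 | J6 23-25 | J4 25-27 | J2 27-29 | J5 29-31 | J3 31-33 | J1 33-35 | J6 35-37 | J4 37-39 | J2 39-41 | J5 41-42 | J3 42-44 | J1 44-46 | J6 46-48 | J4 48-50 | J2 50-52 | J3 52-54 | J1 54-56 | J6 56-58 | J4 58-60 | J2 60-61 | J3 61-63 | J1 63-65 | J4 65-67 | J1 67-69 | J4 69-71 | J1 71-73 | J4 73-75 | J1 75-76 | J4 76-80 |
Completion: J1=76  J2=61  J3=63  J4=80  J5=42  J6=58  J7=17
Turnaround (C−A): J1=63  J2=53  J3=63  J4=65  J5=36  J6=51  J7=17
Turnaround = completion − arrival: J1=63, J2=53, J3=63, J4=65, J5=36, J6=51, J7=17
Total turnaround = 63 + 53 + 63 + 65 + 36 + 51 + 17 = 348

348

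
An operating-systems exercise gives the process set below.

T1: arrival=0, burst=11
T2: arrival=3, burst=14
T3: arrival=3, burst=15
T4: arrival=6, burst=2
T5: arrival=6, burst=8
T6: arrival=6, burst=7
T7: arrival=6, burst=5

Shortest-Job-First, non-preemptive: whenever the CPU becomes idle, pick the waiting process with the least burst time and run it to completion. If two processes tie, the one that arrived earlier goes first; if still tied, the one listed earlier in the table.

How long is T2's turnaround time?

44

Timeline: | T1 0-11 | T4 11-13 | T7 13-18 | T6 18-25 | T5 25-33 | T2 33-47 | T3 47-62 |
Completion: T1=11  T2=47  T3=62  T4=13  T5=33  T6=25  T7=18
Turnaround (C−A): T1=11  T2=44  T3=59  T4=7  T5=27  T6=19  T7=12
Turnaround(T2) = completion − arrival = 47 − 3 = 44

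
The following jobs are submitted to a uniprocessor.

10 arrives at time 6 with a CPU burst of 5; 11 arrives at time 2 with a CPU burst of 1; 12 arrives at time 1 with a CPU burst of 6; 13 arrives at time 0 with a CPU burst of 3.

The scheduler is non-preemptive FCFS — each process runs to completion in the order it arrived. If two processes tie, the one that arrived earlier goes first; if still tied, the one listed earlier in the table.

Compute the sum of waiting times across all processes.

Timeline: | 13 0-3 | 12 3-9 | 11 9-10 | 10 10-15 |
Completion: 10=15  11=10  12=9  13=3
Turnaround (C−A): 10=9  11=8  12=8  13=3
Waiting = turnaround − burst: 10=4, 11=7, 12=2, 13=0
Total waiting = 4 + 7 + 2 + 0 = 13

13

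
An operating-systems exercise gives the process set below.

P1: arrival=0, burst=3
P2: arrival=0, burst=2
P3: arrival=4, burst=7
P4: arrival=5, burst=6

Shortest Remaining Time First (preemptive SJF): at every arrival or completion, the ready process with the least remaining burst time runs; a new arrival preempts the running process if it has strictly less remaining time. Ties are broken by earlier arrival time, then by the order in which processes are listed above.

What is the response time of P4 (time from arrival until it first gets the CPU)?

0

Gantt: | P2 0-2 | P1 2-5 | P4 5-11 | P3 11-18 |
Completion: P1=5  P2=2  P3=18  P4=11
Response(P4) = first start − arrival = 5 − 5 = 0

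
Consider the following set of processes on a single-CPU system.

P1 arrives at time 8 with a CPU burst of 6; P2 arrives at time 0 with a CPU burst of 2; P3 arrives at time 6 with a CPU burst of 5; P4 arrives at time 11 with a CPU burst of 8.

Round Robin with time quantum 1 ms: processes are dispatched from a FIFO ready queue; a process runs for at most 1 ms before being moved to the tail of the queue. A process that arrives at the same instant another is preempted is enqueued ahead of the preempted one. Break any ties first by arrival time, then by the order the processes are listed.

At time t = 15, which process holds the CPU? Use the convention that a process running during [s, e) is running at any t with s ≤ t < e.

P4

Gantt: | P2 0-2 | idle 2-6 | P3 6-8 | P1 8-9 | P3 9-10 | P1 10-11 | P3 11-12 | P4 12-13 | P1 13-14 | P3 14-15 | P4 15-16 | P1 16-17 | P4 17-18 | P1 18-19 | P4 19-20 | P1 20-21 | P4 21-25 |
Completion: P1=21  P2=2  P3=15  P4=25
Turnaround (C−A): P1=13  P2=2  P3=9  P4=14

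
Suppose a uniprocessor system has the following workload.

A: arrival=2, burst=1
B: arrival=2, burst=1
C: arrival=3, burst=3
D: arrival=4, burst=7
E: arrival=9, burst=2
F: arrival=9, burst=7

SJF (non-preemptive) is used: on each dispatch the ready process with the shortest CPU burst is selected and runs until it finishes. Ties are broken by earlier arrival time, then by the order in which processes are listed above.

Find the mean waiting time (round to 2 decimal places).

Schedule: | idle 0-2 | A 2-3 | B 3-4 | C 4-7 | D 7-14 | E 14-16 | F 16-23 |
Completion: A=3  B=4  C=7  D=14  E=16  F=23
Waiting times: A=0, B=1, C=1, D=3, E=5, F=7
Average waiting = (0+1+1+3+5+7) / 6 = 17/6 = 2.83

2.83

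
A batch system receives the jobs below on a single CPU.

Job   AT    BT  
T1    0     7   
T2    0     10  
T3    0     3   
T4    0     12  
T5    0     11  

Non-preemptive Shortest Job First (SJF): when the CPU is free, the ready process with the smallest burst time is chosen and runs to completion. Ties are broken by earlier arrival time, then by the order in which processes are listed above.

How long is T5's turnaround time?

Schedule: | T3 0-3 | T1 3-10 | T2 10-20 | T5 20-31 | T4 31-43 |
Completion: T1=10  T2=20  T3=3  T4=43  T5=31
Turnaround(T5) = completion − arrival = 31 − 0 = 31

31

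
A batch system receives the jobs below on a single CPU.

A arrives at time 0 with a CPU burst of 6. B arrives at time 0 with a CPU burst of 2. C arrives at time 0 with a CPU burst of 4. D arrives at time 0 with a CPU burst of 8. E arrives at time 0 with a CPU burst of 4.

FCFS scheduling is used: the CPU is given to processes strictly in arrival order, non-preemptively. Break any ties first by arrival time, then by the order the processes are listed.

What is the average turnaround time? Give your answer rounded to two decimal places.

Gantt: | A 0-6 | B 6-8 | C 8-12 | D 12-20 | E 20-24 |
Completion: A=6  B=8  C=12  D=20  E=24
Turnaround times: A=6, B=8, C=12, D=20, E=24
Average turnaround = (6+8+12+20+24) / 5 = 70/5 = 14.00

14.00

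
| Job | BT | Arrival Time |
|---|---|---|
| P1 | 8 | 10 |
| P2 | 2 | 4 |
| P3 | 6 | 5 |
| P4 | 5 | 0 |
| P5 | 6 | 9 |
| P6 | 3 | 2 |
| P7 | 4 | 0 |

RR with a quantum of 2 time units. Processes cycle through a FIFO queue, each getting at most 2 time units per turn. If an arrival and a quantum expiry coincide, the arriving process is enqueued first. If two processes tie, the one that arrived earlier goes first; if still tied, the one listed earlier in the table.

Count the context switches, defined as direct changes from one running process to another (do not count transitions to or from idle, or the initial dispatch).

16

Timeline: | P4 0-2 | P7 2-4 | P6 4-6 | P4 6-8 | P2 8-10 | P7 10-12 | P3 12-14 | P6 14-15 | P4 15-16 | P5 16-18 | P1 18-20 | P3 20-22 | P5 22-24 | P1 24-26 | P3 26-28 | P5 28-30 | P1 30-34 |
Completion: P1=34  P2=10  P3=28  P4=16  P5=30  P6=15  P7=12
Turnaround (C−A): P1=24  P2=6  P3=23  P4=16  P5=21  P6=13  P7=12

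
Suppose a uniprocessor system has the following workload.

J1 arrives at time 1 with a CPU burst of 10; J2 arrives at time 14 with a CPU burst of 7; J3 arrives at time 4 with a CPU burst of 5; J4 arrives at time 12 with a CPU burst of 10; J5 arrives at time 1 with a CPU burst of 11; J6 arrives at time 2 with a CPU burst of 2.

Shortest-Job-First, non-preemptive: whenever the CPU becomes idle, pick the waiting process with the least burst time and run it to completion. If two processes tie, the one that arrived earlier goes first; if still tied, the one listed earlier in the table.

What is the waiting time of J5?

Schedule: | idle 0-1 | J1 1-11 | J6 11-13 | J3 13-18 | J2 18-25 | J4 25-35 | J5 35-46 |
Completion: J1=11  J2=25  J3=18  J4=35  J5=46  J6=13
Turnaround (C−A): J1=10  J2=11  J3=14  J4=23  J5=45  J6=11
Waiting(J5) = turnaround − burst = 45 − 11 = 34

34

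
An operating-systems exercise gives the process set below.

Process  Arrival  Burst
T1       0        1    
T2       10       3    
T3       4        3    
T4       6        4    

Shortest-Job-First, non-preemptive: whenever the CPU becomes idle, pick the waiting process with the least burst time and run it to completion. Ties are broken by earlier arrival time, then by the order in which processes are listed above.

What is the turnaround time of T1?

1

Gantt: | T1 0-1 | idle 1-4 | T3 4-7 | T4 7-11 | T2 11-14 |
Completion: T1=1  T2=14  T3=7  T4=11
Turnaround (C−A): T1=1  T2=4  T3=3  T4=5
Turnaround(T1) = completion − arrival = 1 − 0 = 1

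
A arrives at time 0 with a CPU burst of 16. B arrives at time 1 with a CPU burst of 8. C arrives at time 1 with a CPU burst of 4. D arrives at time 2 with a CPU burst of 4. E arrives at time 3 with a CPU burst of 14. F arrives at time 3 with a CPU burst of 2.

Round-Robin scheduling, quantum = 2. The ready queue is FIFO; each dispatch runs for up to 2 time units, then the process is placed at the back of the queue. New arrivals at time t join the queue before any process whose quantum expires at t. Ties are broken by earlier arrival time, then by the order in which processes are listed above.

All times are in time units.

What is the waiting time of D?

14

Schedule: | A 0-2 | B 2-4 | C 4-6 | D 6-8 | A 8-10 | E 10-12 | F 12-14 | B 14-16 | C 16-18 | D 18-20 | A 20-22 | E 22-24 | B 24-26 | A 26-28 | E 28-30 | B 30-32 | A 32-34 | E 34-36 | A 36-38 | E 38-40 | A 40-42 | E 42-44 | A 44-46 | E 46-48 |
Completion: A=46  B=32  C=18  D=20  E=48  F=14
Waiting(D) = turnaround − burst = 18 − 4 = 14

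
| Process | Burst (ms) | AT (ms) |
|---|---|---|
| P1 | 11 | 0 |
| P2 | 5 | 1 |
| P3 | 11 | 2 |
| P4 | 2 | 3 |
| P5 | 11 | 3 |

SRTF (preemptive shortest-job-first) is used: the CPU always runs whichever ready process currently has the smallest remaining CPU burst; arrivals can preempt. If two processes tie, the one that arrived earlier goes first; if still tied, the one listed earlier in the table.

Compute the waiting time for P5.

Schedule: | P1 0-1 | P2 1-3 | P4 3-5 | P2 5-8 | P1 8-18 | P3 18-29 | P5 29-40 |
Completion: P1=18  P2=8  P3=29  P4=5  P5=40
Turnaround (C−A): P1=18  P2=7  P3=27  P4=2  P5=37
Waiting(P5) = turnaround − burst = 37 − 11 = 26

26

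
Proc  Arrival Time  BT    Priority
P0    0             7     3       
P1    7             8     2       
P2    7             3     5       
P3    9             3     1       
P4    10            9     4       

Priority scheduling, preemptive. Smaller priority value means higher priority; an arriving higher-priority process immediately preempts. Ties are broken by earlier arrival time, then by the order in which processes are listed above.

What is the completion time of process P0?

7

Schedule: | P0 0-7 | P1 7-9 | P3 9-12 | P1 12-18 | P4 18-27 | P2 27-30 |
Completion: P0=7  P1=18  P2=30  P3=12  P4=27
Turnaround (C−A): P0=7  P1=11  P2=23  P3=3  P4=17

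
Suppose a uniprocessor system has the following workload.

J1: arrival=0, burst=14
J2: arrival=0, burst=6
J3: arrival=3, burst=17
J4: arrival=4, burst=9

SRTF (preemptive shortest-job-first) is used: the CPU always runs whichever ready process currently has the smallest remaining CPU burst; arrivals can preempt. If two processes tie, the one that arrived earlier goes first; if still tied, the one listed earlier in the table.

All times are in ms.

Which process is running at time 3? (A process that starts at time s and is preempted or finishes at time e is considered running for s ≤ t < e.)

Timeline: | J2 0-6 | J4 6-15 | J1 15-29 | J3 29-46 |
Completion: J1=29  J2=6  J3=46  J4=15
Turnaround (C−A): J1=29  J2=6  J3=43  J4=11

J2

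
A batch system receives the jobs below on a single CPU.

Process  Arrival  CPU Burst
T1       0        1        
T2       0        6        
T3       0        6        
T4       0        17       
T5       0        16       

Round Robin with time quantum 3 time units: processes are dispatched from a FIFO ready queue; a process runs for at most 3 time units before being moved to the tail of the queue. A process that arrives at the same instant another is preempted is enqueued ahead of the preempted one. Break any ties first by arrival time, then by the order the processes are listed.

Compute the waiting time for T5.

Schedule: | T1 0-1 | T2 1-4 | T3 4-7 | T4 7-10 | T5 10-13 | T2 13-16 | T3 16-19 | T4 19-22 | T5 22-25 | T4 25-28 | T5 28-31 | T4 31-34 | T5 34-37 | T4 37-40 | T5 40-43 | T4 43-45 | T5 45-46 |
Completion: T1=1  T2=16  T3=19  T4=45  T5=46
Turnaround (C−A): T1=1  T2=16  T3=19  T4=45  T5=46
Waiting(T5) = turnaround − burst = 46 − 16 = 30

30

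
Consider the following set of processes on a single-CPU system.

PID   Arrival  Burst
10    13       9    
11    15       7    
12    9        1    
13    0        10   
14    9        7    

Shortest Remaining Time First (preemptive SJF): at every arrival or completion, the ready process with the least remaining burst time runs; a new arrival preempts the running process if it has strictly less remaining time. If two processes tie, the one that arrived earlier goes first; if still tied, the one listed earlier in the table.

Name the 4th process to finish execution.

11

Timeline: | 13 0-10 | 12 10-11 | 14 11-18 | 11 18-25 | 10 25-34 |
Completion: 10=34  11=25  12=11  13=10  14=18
Finish order: 13 → 12 → 14 → 11 → 10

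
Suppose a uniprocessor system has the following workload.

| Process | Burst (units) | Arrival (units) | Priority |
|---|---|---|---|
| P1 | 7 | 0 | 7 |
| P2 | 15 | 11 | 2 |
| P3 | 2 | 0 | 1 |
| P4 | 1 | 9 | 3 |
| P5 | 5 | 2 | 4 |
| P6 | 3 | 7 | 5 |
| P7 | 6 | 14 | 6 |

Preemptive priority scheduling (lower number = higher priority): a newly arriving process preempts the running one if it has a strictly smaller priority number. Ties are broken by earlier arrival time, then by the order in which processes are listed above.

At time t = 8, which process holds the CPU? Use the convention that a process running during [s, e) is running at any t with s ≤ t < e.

P6

Gantt: | P3 0-2 | P5 2-7 | P6 7-9 | P4 9-10 | P6 10-11 | P2 11-26 | P7 26-32 | P1 32-39 |
Completion: P1=39  P2=26  P3=2  P4=10  P5=7  P6=11  P7=32
Turnaround (C−A): P1=39  P2=15  P3=2  P4=1  P5=5  P6=4  P7=18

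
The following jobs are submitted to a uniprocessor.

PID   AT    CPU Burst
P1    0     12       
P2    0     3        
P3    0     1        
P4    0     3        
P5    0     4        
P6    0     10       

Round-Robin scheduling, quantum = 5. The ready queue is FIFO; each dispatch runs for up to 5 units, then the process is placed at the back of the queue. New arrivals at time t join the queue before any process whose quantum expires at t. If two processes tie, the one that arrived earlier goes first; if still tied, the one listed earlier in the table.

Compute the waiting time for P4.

Gantt: | P1 0-5 | P2 5-8 | P3 8-9 | P4 9-12 | P5 12-16 | P6 16-21 | P1 21-26 | P6 26-31 | P1 31-33 |
Completion: P1=33  P2=8  P3=9  P4=12  P5=16  P6=31
Turnaround (C−A): P1=33  P2=8  P3=9  P4=12  P5=16  P6=31
Waiting(P4) = turnaround − burst = 12 − 3 = 9

9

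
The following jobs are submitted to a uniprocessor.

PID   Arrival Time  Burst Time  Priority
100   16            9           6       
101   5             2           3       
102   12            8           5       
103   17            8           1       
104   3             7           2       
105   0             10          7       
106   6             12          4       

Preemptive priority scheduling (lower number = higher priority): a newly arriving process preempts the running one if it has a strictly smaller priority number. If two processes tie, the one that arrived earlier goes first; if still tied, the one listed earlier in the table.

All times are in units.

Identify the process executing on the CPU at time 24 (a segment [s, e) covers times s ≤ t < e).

103

Schedule: | 105 0-3 | 104 3-10 | 101 10-12 | 106 12-17 | 103 17-25 | 106 25-32 | 102 32-40 | 100 40-49 | 105 49-56 |
Completion: 100=49  101=12  102=40  103=25  104=10  105=56  106=32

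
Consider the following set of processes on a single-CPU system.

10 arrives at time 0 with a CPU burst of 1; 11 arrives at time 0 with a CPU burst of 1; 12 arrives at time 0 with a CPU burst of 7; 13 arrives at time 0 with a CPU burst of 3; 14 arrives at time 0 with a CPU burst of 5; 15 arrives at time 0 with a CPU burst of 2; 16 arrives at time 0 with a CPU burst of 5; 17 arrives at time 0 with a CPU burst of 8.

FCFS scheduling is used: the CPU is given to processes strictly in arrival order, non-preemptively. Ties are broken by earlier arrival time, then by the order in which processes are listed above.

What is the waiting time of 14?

12

Schedule: | 10 0-1 | 11 1-2 | 12 2-9 | 13 9-12 | 14 12-17 | 15 17-19 | 16 19-24 | 17 24-32 |
Completion: 10=1  11=2  12=9  13=12  14=17  15=19  16=24  17=32
Turnaround (C−A): 10=1  11=2  12=9  13=12  14=17  15=19  16=24  17=32
Waiting(14) = turnaround − burst = 17 − 5 = 12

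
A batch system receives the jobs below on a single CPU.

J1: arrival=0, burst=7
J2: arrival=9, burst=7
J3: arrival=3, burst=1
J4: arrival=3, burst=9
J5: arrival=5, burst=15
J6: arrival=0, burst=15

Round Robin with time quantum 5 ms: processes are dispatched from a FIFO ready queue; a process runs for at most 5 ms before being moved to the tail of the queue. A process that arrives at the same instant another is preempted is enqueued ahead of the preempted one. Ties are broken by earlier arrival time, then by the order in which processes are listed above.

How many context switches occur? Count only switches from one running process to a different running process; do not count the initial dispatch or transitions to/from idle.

12

Timeline: | J1 0-5 | J6 5-10 | J3 10-11 | J4 11-16 | J5 16-21 | J1 21-23 | J2 23-28 | J6 28-33 | J4 33-37 | J5 37-42 | J2 42-44 | J6 44-49 | J5 49-54 |
Completion: J1=23  J2=44  J3=11  J4=37  J5=54  J6=49
Turnaround (C−A): J1=23  J2=35  J3=8  J4=34  J5=49  J6=49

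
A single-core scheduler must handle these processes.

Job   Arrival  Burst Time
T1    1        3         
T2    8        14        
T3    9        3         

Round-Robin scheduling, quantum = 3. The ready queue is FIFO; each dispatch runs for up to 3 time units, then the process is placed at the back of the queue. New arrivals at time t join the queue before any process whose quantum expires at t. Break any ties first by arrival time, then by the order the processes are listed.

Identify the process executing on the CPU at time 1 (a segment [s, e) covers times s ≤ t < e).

T1

Gantt: | idle 0-1 | T1 1-4 | idle 4-8 | T2 8-11 | T3 11-14 | T2 14-25 |
Completion: T1=4  T2=25  T3=14
Turnaround (C−A): T1=3  T2=17  T3=5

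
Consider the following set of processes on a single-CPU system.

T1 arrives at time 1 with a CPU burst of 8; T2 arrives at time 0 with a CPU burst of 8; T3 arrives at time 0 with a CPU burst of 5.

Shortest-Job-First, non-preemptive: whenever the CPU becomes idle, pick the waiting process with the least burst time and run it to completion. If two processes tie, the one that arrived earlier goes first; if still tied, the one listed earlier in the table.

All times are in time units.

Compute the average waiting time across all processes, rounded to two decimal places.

Schedule: | T3 0-5 | T2 5-13 | T1 13-21 |
Completion: T1=21  T2=13  T3=5
Waiting times: T1=12, T2=5, T3=0
Average waiting = (12+5+0) / 3 = 17/3 = 5.67

5.67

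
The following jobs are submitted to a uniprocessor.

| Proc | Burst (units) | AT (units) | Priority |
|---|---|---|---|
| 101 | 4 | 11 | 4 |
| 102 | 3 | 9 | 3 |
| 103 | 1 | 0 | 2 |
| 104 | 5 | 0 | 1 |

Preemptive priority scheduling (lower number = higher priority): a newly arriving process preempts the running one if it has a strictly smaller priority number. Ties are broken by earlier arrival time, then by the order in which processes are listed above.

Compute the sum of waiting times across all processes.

Gantt: | 104 0-5 | 103 5-6 | idle 6-9 | 102 9-12 | 101 12-16 |
Completion: 101=16  102=12  103=6  104=5
Turnaround (C−A): 101=5  102=3  103=6  104=5
Waiting = turnaround − burst: 101=1, 102=0, 103=5, 104=0
Total waiting = 1 + 0 + 5 + 0 = 6

6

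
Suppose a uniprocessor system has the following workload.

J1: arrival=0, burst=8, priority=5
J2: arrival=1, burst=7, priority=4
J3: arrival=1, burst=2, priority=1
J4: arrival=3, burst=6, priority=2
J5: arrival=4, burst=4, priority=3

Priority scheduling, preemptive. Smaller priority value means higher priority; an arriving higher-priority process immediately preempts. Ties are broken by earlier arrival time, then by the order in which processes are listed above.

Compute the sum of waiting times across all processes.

Timeline: | J1 0-1 | J3 1-3 | J4 3-9 | J5 9-13 | J2 13-20 | J1 20-27 |
Completion: J1=27  J2=20  J3=3  J4=9  J5=13
Turnaround (C−A): J1=27  J2=19  J3=2  J4=6  J5=9
Waiting = turnaround − burst: J1=19, J2=12, J3=0, J4=0, J5=5
Total waiting = 19 + 12 + 0 + 0 + 5 = 36

36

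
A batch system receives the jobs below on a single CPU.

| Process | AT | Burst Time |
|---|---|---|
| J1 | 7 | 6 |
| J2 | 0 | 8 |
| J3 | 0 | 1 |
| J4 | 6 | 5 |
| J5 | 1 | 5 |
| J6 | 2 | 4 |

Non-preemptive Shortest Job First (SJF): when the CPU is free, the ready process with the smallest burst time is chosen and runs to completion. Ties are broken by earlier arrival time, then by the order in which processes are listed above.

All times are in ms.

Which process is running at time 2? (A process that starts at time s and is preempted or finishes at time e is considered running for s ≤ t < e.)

J5

Gantt: | J3 0-1 | J5 1-6 | J6 6-10 | J4 10-15 | J1 15-21 | J2 21-29 |
Completion: J1=21  J2=29  J3=1  J4=15  J5=6  J6=10
Turnaround (C−A): J1=14  J2=29  J3=1  J4=9  J5=5  J6=8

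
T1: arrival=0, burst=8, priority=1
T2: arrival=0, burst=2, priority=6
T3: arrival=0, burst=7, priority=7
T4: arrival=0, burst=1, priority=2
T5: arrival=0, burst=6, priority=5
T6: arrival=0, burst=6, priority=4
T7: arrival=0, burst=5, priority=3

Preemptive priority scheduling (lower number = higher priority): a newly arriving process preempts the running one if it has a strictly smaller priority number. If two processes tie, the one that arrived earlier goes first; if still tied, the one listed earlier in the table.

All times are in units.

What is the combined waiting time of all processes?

Schedule: | T1 0-8 | T4 8-9 | T7 9-14 | T6 14-20 | T5 20-26 | T2 26-28 | T3 28-35 |
Completion: T1=8  T2=28  T3=35  T4=9  T5=26  T6=20  T7=14
Turnaround (C−A): T1=8  T2=28  T3=35  T4=9  T5=26  T6=20  T7=14
Waiting = turnaround − burst: T1=0, T2=26, T3=28, T4=8, T5=20, T6=14, T7=9
Total waiting = 0 + 26 + 28 + 8 + 20 + 14 + 9 = 105

105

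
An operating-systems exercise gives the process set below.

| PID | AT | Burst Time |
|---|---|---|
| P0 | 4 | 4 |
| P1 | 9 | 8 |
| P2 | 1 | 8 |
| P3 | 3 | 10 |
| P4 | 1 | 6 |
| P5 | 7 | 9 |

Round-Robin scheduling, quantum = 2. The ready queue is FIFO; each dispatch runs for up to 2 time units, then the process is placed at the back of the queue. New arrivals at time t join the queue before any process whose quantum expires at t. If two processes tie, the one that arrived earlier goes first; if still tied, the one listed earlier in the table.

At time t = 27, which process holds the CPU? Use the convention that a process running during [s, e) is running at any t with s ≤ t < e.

Schedule: | idle 0-1 | P2 1-3 | P4 3-5 | P3 5-7 | P2 7-9 | P0 9-11 | P4 11-13 | P5 13-15 | P3 15-17 | P1 17-19 | P2 19-21 | P0 21-23 | P4 23-25 | P5 25-27 | P3 27-29 | P1 29-31 | P2 31-33 | P5 33-35 | P3 35-37 | P1 37-39 | P5 39-41 | P3 41-43 | P1 43-45 | P5 45-46 |
Completion: P0=23  P1=45  P2=33  P3=43  P4=25  P5=46
Turnaround (C−A): P0=19  P1=36  P2=32  P3=40  P4=24  P5=39

P3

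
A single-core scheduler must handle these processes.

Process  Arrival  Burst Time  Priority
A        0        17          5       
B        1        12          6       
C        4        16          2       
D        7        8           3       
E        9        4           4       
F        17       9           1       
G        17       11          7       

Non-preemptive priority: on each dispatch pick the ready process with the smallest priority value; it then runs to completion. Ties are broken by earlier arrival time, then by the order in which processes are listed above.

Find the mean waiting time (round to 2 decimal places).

28.57

Gantt: | A 0-17 | F 17-26 | C 26-42 | D 42-50 | E 50-54 | B 54-66 | G 66-77 |
Completion: A=17  B=66  C=42  D=50  E=54  F=26  G=77
Waiting times: A=0, B=53, C=22, D=35, E=41, F=0, G=49
Average waiting = (0+53+22+35+41+0+49) / 7 = 200/7 = 28.57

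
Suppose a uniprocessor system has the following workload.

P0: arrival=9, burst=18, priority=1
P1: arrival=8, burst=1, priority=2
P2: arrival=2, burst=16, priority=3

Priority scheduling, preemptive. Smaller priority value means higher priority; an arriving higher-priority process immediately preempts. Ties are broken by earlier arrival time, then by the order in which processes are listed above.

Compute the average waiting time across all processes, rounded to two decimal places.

Timeline: | idle 0-2 | P2 2-8 | P1 8-9 | P0 9-27 | P2 27-37 |
Completion: P0=27  P1=9  P2=37
Turnaround (C−A): P0=18  P1=1  P2=35
Waiting times: P0=0, P1=0, P2=19
Average waiting = (0+0+19) / 3 = 19/3 = 6.33

6.33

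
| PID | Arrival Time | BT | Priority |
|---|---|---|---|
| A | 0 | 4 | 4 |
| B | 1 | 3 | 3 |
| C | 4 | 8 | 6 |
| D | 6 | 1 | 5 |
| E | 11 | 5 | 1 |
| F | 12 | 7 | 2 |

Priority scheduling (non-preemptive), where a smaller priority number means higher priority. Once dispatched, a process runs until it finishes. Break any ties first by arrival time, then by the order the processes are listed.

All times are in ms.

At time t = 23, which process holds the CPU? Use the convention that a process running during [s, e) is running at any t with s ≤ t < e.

Timeline: | A 0-4 | B 4-7 | D 7-8 | C 8-16 | E 16-21 | F 21-28 |
Completion: A=4  B=7  C=16  D=8  E=21  F=28
Turnaround (C−A): A=4  B=6  C=12  D=2  E=10  F=16

F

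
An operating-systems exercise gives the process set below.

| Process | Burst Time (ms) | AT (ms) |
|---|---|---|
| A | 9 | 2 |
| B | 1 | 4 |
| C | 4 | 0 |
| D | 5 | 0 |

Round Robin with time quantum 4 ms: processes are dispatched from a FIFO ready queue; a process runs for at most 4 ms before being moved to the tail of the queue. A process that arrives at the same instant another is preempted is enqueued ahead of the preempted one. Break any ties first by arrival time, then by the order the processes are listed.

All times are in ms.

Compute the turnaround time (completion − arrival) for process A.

Timeline: | C 0-4 | D 4-8 | A 8-12 | B 12-13 | D 13-14 | A 14-19 |
Completion: A=19  B=13  C=4  D=14
Turnaround(A) = completion − arrival = 19 − 2 = 17

17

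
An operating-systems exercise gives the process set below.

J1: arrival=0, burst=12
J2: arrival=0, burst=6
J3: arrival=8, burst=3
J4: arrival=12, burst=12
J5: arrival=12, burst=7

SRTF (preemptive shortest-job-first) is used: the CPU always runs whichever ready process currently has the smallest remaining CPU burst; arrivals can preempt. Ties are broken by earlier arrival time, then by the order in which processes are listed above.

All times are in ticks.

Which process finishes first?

J2

Schedule: | J2 0-6 | J1 6-8 | J3 8-11 | J1 11-12 | J5 12-19 | J1 19-28 | J4 28-40 |
Completion: J1=28  J2=6  J3=11  J4=40  J5=19
Turnaround (C−A): J1=28  J2=6  J3=3  J4=28  J5=7
Finish order: J2 → J3 → J5 → J1 → J4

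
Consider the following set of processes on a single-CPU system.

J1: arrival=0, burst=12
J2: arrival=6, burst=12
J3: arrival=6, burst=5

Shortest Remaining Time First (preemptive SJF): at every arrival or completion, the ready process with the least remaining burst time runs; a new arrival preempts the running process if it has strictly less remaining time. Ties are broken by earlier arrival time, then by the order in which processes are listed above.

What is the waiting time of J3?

Timeline: | J1 0-6 | J3 6-11 | J1 11-17 | J2 17-29 |
Completion: J1=17  J2=29  J3=11
Turnaround (C−A): J1=17  J2=23  J3=5
Waiting(J3) = turnaround − burst = 5 − 5 = 0

0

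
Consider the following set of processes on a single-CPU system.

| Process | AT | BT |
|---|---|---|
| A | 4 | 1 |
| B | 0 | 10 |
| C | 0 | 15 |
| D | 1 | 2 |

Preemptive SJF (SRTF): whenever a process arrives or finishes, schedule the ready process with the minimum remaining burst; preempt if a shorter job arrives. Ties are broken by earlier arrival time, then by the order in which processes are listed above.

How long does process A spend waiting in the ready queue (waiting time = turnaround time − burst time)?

Schedule: | B 0-1 | D 1-3 | B 3-4 | A 4-5 | B 5-13 | C 13-28 |
Completion: A=5  B=13  C=28  D=3
Waiting(A) = turnaround − burst = 1 − 1 = 0

0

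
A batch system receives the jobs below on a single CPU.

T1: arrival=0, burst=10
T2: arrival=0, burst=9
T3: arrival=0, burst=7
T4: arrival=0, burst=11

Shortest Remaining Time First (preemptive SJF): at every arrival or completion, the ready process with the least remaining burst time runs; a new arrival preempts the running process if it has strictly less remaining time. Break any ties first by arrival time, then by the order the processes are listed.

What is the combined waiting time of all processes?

49

Gantt: | T3 0-7 | T2 7-16 | T1 16-26 | T4 26-37 |
Completion: T1=26  T2=16  T3=7  T4=37
Waiting = turnaround − burst: T1=16, T2=7, T3=0, T4=26
Total waiting = 16 + 7 + 0 + 26 = 49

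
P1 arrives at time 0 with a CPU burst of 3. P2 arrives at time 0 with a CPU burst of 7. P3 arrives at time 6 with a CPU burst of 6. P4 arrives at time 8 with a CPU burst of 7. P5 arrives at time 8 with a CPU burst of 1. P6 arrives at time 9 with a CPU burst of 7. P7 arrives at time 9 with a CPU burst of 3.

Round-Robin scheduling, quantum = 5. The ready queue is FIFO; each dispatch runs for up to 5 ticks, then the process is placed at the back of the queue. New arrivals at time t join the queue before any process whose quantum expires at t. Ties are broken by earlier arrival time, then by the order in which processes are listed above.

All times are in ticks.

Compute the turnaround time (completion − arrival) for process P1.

3

Schedule: | P1 0-3 | P2 3-8 | P3 8-13 | P4 13-18 | P5 18-19 | P2 19-21 | P6 21-26 | P7 26-29 | P3 29-30 | P4 30-32 | P6 32-34 |
Completion: P1=3  P2=21  P3=30  P4=32  P5=19  P6=34  P7=29
Turnaround (C−A): P1=3  P2=21  P3=24  P4=24  P5=11  P6=25  P7=20
Turnaround(P1) = completion − arrival = 3 − 0 = 3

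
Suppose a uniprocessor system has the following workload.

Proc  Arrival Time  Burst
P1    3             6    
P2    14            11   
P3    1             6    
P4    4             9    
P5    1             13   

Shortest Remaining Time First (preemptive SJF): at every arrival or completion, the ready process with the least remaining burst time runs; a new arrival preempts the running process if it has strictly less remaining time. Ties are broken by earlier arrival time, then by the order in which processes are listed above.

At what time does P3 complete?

7

Schedule: | idle 0-1 | P3 1-7 | P1 7-13 | P4 13-22 | P2 22-33 | P5 33-46 |
Completion: P1=13  P2=33  P3=7  P4=22  P5=46
Turnaround (C−A): P1=10  P2=19  P3=6  P4=18  P5=45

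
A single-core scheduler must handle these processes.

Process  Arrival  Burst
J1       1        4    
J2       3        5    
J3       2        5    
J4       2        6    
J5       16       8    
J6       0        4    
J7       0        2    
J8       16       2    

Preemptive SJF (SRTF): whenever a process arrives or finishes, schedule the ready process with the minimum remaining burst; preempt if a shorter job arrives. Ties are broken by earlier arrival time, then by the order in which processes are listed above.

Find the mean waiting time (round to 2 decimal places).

7.63

Gantt: | J7 0-2 | J6 2-6 | J1 6-10 | J3 10-15 | J2 15-16 | J8 16-18 | J2 18-22 | J4 22-28 | J5 28-36 |
Completion: J1=10  J2=22  J3=15  J4=28  J5=36  J6=6  J7=2  J8=18
Waiting times: J1=5, J2=14, J3=8, J4=20, J5=12, J6=2, J7=0, J8=0
Average waiting = (5+14+8+20+12+2+0+0) / 8 = 61/8 = 7.63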